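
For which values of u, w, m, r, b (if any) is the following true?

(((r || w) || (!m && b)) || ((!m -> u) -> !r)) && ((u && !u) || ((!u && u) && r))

The conjunct (u && !u) || ((!u && u) && r) is unsatisfiable on its own:
  u=F, r=F: evaluates to False.
  u=F, r=T: evaluates to False.
  u=T, r=F: evaluates to False.
  u=T, r=T: evaluates to False.
So the whole conjunction is unsatisfiable.

Unsatisfiable — no assignment works.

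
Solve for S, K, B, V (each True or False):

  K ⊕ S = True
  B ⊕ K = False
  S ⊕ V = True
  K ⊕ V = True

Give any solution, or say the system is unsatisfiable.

Unsatisfiable — no assignment works.

Adding constraints 1, 3, 4 mod 2: every variable appears an even number of times on the left, so the left side is 0.
But the right sides sum to 1 (mod 2). 0 ≠ 1 — the system is inconsistent.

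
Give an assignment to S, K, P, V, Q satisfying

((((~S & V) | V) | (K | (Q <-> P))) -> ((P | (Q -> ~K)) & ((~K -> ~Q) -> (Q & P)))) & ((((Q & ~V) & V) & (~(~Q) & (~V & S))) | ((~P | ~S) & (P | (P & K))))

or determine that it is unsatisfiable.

S = False, K = False, P = True, V = False, Q = True

  (((~S & V) | V) | (K | (Q <-> P))) -> ((P | (Q -> ~K)) & ((~K -> ~Q) -> (Q & P))) = True
    ((~S & V) | V) | (K | (Q <-> P)) = True
      (~S & V) | V = False
        ~S & V = False
          ~S = True
      K | (Q <-> P) = True
        Q <-> P = True
    (P | (Q -> ~K)) & ((~K -> ~Q) -> (Q & P)) = True
      P | (Q -> ~K) = True
        Q -> ~K = True
          ~K = True
      (~K -> ~Q) -> (Q & P) = True
        ~K -> ~Q = False
          ~K = True
          ~Q = False
        Q & P = True
  (((Q & ~V) & V) & (~(~Q) & (~V & S))) | ((~P | ~S) & (P | (P & K))) = True
    ((Q & ~V) & V) & (~(~Q) & (~V & S)) = False
      (Q & ~V) & V = False
        Q & ~V = True
          ~V = True
      ~(~Q) & (~V & S) = False
        ~(~Q) = True
          ~Q = False
        ~V & S = False
          ~V = True
    (~P | ~S) & (P | (P & K)) = True
      ~P | ~S = True
        ~P = False
        ~S = True
      P | (P & K) = True
        P & K = False
Both conjuncts True, so the formula holds.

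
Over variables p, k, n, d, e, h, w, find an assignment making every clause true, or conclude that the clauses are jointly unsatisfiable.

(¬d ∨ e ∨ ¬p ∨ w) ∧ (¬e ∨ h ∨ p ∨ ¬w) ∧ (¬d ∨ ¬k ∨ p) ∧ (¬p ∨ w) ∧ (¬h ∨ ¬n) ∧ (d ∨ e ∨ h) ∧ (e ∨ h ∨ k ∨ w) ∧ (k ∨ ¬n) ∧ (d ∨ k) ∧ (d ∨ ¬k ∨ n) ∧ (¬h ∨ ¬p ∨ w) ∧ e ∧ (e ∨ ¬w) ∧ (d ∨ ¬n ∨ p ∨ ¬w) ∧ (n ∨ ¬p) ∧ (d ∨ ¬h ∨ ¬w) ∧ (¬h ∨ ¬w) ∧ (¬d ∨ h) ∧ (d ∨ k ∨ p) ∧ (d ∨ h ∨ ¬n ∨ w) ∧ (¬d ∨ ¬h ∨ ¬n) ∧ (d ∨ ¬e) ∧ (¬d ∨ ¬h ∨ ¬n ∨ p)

p: False, k: False, n: False, d: True, e: True, h: True, w: False

Unit clause (e) forces e = True.
In (d ∨ ¬e) only d is left, so d = True.
In (¬d ∨ h) only h is left, so h = True.
In (¬d ∨ ¬h ∨ ¬n) only ¬n is left, so n = False.
In (n ∨ ¬p) only ¬p is left, so p = False.
In (¬h ∨ ¬w) only ¬w is left, so w = False.
In (¬d ∨ ¬k ∨ p) only ¬k is left, so k = False.
All clauses satisfied.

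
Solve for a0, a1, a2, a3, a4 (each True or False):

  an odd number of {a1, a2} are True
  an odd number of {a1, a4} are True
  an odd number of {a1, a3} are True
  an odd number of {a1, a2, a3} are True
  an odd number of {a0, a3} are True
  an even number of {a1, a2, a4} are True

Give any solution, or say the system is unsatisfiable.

Adding constraints 2, 3, 4, 6 mod 2: every variable appears an even number of times on the left, so the left side is 0.
But the right sides sum to 1 (mod 2). 0 ≠ 1 — the system is inconsistent.

The formula is unsatisfiable.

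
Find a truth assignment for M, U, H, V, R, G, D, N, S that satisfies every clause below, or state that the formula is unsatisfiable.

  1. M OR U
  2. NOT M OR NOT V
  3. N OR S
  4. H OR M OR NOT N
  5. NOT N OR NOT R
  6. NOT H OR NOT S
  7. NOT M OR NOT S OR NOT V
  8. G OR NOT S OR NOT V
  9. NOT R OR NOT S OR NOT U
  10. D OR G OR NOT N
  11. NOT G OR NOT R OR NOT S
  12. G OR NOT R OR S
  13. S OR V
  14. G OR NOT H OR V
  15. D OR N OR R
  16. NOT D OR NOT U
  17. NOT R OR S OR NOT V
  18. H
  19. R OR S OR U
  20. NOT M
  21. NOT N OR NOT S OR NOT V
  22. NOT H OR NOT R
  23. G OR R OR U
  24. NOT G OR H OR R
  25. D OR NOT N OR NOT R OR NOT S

Unit clause (H) forces H = True.
Unit clause (NOT M) forces M = False.
In (NOT H OR NOT R) only NOT R is left, so R = False.
In (M OR U) only U is left, so U = True.
In (NOT H OR NOT S) only NOT S is left, so S = False.
In (S OR V) only V is left, so V = True.
In (NOT D OR NOT U) only NOT D is left, so D = False.
In (N OR S) only N is left, so N = True.
In (D OR G OR NOT N) only G is left, so G = True.
All clauses satisfied.

M: False; U: True; H: True; V: True; R: False; G: True; D: False; N: True; S: False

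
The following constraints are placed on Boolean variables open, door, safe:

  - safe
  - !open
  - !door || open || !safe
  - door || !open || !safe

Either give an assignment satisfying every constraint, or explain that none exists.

Unit clause (safe) forces safe = True.
Unit clause (!open) forces open = False.
In (!door || open || !safe) only !door is left, so door = False.
All clauses satisfied.

open = False, door = False, safe = True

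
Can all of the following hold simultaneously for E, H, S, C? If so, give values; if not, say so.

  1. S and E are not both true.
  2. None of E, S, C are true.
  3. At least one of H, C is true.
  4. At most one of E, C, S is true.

E = False, H = True, S = False, C = False

  (1) S=F, E=F — not both ✓
  (2) {E, S, C}: 0 true — none ✓
  (3) {H, C}: 1 true — at least one ✓
  (4) {E, C, S}: 0 true — at most one ✓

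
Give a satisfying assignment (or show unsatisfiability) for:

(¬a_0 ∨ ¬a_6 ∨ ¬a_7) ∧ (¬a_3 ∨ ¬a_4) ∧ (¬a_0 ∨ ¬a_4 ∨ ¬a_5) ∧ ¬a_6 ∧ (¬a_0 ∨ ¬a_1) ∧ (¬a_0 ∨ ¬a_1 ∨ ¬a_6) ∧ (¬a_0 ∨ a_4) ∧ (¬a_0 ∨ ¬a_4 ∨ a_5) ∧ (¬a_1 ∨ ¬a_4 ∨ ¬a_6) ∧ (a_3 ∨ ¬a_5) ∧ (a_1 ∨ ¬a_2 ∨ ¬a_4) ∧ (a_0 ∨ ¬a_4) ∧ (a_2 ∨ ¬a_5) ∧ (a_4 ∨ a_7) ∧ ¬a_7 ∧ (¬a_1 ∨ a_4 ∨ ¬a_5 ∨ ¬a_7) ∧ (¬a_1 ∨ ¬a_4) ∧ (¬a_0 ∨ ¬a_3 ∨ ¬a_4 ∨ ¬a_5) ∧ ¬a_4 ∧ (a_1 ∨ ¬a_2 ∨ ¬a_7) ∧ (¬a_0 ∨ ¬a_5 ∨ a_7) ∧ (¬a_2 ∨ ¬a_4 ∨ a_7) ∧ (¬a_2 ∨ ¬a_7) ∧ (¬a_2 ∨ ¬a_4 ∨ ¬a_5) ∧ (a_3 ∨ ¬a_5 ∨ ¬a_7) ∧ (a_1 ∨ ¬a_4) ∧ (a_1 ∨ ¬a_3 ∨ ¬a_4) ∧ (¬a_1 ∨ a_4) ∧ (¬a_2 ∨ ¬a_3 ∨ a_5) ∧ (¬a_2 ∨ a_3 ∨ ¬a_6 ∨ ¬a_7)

Case a_6 = True:
  Clause (¬a_6) is falsified — contradiction.
Case a_6 = False:
  (¬a_7) forces a_7 = False.
  (a_4 ∨ a_7) forces a_4 = True.
  Clause (¬a_4) is falsified — contradiction.
Both cases fail, so the formula is unsatisfiable.

Unsatisfiable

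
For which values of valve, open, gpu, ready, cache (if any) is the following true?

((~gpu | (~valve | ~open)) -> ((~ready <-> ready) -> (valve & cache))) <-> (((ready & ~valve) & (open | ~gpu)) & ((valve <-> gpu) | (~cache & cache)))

valve = False, open = False, gpu = False, ready = True, cache = True

  ((~gpu | (~valve | ~open)) -> ((~ready <-> ready) -> (valve & cache))) <-> (((ready & ~valve) & (open | ~gpu)) & ((valve <-> gpu) | (~cache & cache))) = True
    (~gpu | (~valve | ~open)) -> ((~ready <-> ready) -> (valve & cache)) = True
      ~gpu | (~valve | ~open) = True
        ~gpu = True
        ~valve | ~open = True
          ~valve = True
          ~open = True
      (~ready <-> ready) -> (valve & cache) = True
        ~ready <-> ready = False
          ~ready = False
        valve & cache = False
    ((ready & ~valve) & (open | ~gpu)) & ((valve <-> gpu) | (~cache & cache)) = True
      (ready & ~valve) & (open | ~gpu) = True
        ready & ~valve = True
          ~valve = True
        open | ~gpu = True
          ~gpu = True
      (valve <-> gpu) | (~cache & cache) = True
        valve <-> gpu = True
        ~cache & cache = False
          ~cache = False
The formula evaluates to True.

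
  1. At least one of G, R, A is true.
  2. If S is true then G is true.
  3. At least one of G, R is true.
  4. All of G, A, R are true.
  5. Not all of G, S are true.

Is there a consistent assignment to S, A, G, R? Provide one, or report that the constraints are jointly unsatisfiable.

S: False, A: True, G: True, R: True

  (1) {G, R, A}: 3 true — at least one ✓
  (2) S=F ⇒ G: vacuous ✓
  (3) {G, R}: 2 true — at least one ✓
  (4) {G, A, R}: all 3 true ✓
  (5) {G, S}: 1/2 true — not all ✓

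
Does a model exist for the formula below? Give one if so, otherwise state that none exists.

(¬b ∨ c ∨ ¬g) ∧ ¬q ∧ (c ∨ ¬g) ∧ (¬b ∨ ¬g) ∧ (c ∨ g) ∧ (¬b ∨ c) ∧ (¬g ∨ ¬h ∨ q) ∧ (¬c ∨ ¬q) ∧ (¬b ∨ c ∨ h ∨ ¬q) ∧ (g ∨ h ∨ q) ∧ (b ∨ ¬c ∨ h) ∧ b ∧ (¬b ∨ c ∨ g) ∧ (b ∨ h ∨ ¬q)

g = False; h = True; b = True; c = True; q = False

Unit clause (¬q) forces q = False.
Unit clause (b) forces b = True.
In (¬b ∨ ¬g) only ¬g is left, so g = False.
In (c ∨ g) only c is left, so c = True.
In (g ∨ h ∨ q) only h is left, so h = True.
All clauses satisfied.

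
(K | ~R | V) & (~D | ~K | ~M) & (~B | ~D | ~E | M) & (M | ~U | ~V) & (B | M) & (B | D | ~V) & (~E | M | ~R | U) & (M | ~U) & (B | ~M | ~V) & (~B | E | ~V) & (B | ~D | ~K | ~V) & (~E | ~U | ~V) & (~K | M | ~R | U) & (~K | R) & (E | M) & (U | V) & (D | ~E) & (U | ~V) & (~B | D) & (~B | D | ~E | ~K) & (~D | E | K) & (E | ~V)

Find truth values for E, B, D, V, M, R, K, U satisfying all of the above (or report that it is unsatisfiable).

E=T, B=T, D=T, V=F, M=T, R=F, K=F, U=T

Set E = True.
  then (D | ~E) forces D = True.
Set B = True.
  then (~B | ~D | ~E | M) forces M = True.
  then (~D | ~K | ~M) forces K = False.
Set V = False.
  then (K | ~R | V) forces R = False.
  then (U | V) forces U = True.
All clauses satisfied.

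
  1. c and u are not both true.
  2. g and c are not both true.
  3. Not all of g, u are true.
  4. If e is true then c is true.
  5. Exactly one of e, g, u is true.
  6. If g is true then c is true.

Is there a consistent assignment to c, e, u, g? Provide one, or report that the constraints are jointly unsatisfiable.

c=T, e=T, u=F, g=F

  (1) c=T, u=F — not both ✓
  (2) g=F, c=T — not both ✓
  (3) {g, u}: 0/2 true — not all ✓
  (4) e=T ⇒ c: T ✓
  (5) {e, g, u}: 1 true — exactly one ✓
  (6) g=F ⇒ c: vacuous ✓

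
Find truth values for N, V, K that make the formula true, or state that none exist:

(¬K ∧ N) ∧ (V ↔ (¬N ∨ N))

N = True, V = True, K = False

  ¬K ∧ N = True
    ¬K = True
  V ↔ (¬N ∨ N) = True
    ¬N ∨ N = True
      ¬N = False
Both conjuncts True, so the formula holds.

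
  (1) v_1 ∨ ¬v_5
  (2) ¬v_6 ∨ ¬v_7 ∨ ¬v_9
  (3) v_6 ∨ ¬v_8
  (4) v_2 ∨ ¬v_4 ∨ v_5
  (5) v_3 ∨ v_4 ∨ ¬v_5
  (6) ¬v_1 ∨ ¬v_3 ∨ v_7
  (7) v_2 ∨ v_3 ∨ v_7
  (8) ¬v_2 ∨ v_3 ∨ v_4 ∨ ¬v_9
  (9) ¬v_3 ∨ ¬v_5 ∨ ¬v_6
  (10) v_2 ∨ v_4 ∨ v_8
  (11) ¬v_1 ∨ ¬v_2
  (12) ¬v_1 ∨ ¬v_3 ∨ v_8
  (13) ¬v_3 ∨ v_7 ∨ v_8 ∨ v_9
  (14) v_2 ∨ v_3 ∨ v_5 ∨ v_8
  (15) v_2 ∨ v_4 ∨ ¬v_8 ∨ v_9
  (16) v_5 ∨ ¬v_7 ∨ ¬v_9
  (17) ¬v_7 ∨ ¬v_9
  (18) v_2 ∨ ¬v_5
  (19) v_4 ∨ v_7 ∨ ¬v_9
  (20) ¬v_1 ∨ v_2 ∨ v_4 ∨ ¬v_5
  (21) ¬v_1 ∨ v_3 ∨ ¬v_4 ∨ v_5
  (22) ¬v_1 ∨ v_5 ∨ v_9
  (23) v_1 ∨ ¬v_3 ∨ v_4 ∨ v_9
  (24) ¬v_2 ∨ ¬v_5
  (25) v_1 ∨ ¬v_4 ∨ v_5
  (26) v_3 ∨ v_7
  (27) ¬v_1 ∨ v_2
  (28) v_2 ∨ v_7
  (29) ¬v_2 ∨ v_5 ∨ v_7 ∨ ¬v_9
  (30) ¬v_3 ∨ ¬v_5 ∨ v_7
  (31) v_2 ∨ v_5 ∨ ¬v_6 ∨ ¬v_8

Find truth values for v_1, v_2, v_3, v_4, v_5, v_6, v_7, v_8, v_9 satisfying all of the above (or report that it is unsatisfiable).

v_1 = False, v_2 = True, v_3 = False, v_4 = False, v_5 = False, v_6 = False, v_7 = True, v_8 = False, v_9 = False

Set v_1 = False.
  then (v_1 ∨ ¬v_5) forces v_5 = False.
  then (v_1 ∨ ¬v_4 ∨ v_5) forces v_4 = False.
Try v_2 = False:
  (v_2 ∨ v_4 ∨ v_8) forces v_8 = True.
  (v_6 ∨ ¬v_8) forces v_6 = True.
  clause (v_2 ∨ v_5 ∨ ¬v_6 ∨ ¬v_8) is falsified — backtrack.
So v_2 = True.
Set v_3 = False.
  then (¬v_2 ∨ v_3 ∨ v_4 ∨ ¬v_9) forces v_9 = False.
  then (v_3 ∨ v_7) forces v_7 = True.
Set v_6 = False.
  then (v_6 ∨ ¬v_8) forces v_8 = False.
All clauses satisfied.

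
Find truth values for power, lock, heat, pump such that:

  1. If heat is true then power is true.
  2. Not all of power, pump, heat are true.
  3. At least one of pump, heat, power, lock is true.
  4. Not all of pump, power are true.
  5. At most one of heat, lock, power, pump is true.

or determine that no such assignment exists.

power = False, lock = True, heat = False, pump = False

  (1) heat=F ⇒ power: vacuous ✓
  (2) {power, pump, heat}: 0/3 true — not all ✓
  (3) {pump, heat, power, lock}: 1 true — at least one ✓
  (4) {pump, power}: 0/2 true — not all ✓
  (5) {heat, lock, power, pump}: 1 true — at most one ✓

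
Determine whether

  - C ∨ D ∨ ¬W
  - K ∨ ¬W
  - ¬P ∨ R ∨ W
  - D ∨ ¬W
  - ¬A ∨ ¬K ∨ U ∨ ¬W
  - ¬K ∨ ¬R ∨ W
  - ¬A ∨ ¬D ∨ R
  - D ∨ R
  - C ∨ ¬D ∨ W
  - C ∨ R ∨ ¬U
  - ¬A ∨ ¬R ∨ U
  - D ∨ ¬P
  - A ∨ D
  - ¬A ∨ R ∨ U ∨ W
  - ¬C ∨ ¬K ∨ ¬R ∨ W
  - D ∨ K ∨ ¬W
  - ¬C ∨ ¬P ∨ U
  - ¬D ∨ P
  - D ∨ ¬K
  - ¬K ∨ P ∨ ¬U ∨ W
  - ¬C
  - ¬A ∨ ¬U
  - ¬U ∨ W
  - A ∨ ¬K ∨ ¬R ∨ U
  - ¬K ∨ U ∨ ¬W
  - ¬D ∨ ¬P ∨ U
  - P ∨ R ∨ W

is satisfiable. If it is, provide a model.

Unit clause (¬C) forces C = False.
Set R = True.
Set W = True.
  then (C ∨ D ∨ ¬W) forces D = True.
  then (K ∨ ¬W) forces K = True.
  then (¬D ∨ P) forces P = True.
  then (¬K ∨ U ∨ ¬W) forces U = True.
  then (¬A ∨ ¬U) forces A = False.
All clauses satisfied.

R = True, W = True, P = True, K = True, U = True, D = True, C = False, A = False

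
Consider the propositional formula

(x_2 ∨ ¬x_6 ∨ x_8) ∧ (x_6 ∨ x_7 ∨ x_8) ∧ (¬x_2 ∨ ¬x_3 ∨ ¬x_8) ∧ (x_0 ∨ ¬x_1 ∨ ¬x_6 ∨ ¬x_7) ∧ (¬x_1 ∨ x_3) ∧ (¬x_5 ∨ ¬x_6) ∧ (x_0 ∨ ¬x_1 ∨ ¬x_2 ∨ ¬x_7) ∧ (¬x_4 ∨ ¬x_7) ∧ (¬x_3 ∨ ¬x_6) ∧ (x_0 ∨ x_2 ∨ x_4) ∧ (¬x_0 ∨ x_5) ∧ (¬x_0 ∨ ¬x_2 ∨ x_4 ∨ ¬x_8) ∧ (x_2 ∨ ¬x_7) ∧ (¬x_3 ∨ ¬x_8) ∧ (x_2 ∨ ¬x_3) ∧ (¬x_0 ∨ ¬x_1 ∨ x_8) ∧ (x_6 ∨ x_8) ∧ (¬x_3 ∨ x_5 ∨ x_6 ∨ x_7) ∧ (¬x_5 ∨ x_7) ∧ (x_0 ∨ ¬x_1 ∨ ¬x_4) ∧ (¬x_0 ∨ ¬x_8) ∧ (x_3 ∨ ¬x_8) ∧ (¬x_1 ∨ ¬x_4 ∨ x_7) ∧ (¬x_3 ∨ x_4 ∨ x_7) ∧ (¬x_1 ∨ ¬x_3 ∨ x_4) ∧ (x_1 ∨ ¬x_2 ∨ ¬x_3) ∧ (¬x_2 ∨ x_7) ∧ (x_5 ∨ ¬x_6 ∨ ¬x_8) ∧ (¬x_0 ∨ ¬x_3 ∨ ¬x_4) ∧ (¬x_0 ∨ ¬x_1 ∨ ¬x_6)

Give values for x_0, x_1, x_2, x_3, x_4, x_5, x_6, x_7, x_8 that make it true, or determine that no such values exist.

Set x_0 = False.
Set x_1 = False.
Set x_2 = True.
  then (x_1 ∨ ¬x_2 ∨ ¬x_3) forces x_3 = False.
  then (¬x_2 ∨ x_7) forces x_7 = True.
  then (¬x_4 ∨ ¬x_7) forces x_4 = False.
  then (x_3 ∨ ¬x_8) forces x_8 = False.
  then (x_6 ∨ x_8) forces x_6 = True.
  then (¬x_5 ∨ ¬x_6) forces x_5 = False.
All clauses satisfied.

x_0: False; x_1: False; x_2: True; x_3: False; x_4: False; x_5: False; x_6: True; x_7: True; x_8: False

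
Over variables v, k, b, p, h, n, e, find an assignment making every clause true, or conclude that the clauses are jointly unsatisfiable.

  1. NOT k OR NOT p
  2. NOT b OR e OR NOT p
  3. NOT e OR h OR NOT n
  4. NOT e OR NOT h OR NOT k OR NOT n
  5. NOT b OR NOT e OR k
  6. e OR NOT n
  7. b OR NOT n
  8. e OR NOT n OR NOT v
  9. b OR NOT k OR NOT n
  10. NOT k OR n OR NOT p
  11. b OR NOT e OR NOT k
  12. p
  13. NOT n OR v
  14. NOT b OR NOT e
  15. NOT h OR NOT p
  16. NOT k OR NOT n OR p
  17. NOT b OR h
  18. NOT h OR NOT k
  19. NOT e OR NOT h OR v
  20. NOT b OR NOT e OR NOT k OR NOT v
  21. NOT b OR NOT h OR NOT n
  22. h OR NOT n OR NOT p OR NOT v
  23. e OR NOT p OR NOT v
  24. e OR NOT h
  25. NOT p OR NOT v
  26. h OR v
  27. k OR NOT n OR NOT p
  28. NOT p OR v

No satisfying assignment exists.

Case v = True:
  (p) forces p = True.
  Clause (NOT p OR NOT v) is falsified — contradiction.
Case v = False:
  (p) forces p = True.
  Clause (NOT p OR v) is falsified — contradiction.
Both cases fail, so the formula is unsatisfiable.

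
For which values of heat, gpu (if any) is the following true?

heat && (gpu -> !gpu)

heat = True, gpu = False

  gpu -> !gpu = True
    !gpu = True
Both conjuncts True, so the formula holds.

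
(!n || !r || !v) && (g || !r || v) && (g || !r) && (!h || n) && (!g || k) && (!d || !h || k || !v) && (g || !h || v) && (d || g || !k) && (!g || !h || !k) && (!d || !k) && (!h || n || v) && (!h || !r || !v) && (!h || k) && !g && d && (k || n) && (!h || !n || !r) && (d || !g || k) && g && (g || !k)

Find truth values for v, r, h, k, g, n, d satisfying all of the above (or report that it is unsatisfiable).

Case g = True:
  Clause (!g) is falsified — contradiction.
Case g = False:
  Clause (g) is falsified — contradiction.
Both cases fail, so the formula is unsatisfiable.

No satisfying assignment exists.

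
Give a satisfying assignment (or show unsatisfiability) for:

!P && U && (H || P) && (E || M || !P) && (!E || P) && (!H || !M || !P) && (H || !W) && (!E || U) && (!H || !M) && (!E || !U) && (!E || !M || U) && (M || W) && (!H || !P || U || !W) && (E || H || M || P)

E = False; M = False; P = False; H = True; W = True; U = True

Unit clause (!P) forces P = False.
Unit clause (U) forces U = True.
In (H || P) only H is left, so H = True.
In (!E || P) only !E is left, so E = False.
In (!H || !M) only !M is left, so M = False.
In (M || W) only W is left, so W = True.
All clauses satisfied.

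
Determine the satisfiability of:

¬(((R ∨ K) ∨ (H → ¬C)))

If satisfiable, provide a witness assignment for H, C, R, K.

H = True, C = True, R = False, K = False

  ¬(((R ∨ K) ∨ (H → ¬C))) = True
    (R ∨ K) ∨ (H → ¬C) = False
      R ∨ K = False
      H → ¬C = False
        ¬C = False
The formula evaluates to True.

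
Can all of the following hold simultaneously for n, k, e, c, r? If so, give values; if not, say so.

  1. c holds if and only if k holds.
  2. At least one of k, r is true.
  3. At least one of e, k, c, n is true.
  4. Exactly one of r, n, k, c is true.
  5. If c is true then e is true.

n=F, k=F, e=T, c=F, r=T

  (1) c=F, k=F — same ✓
  (2) {k, r}: 1 true — at least one ✓
  (3) {e, k, c, n}: 1 true — at least one ✓
  (4) {r, n, k, c}: 1 true — exactly one ✓
  (5) c=F ⇒ e: vacuous ✓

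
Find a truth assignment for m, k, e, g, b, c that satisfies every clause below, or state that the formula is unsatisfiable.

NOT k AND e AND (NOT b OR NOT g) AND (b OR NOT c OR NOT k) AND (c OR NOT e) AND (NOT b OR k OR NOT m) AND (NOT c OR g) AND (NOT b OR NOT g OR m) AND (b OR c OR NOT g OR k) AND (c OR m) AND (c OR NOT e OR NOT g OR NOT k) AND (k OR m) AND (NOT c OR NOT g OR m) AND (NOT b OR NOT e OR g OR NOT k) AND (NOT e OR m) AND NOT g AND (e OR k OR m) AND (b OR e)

Case k = True:
  Clause (NOT k) is falsified — contradiction.
Case k = False:
  (e) forces e = True.
  (c OR NOT e) forces c = True.
  (NOT c OR g) forces g = True.
  Clause (NOT g) is falsified — contradiction.
Both cases fail, so the formula is unsatisfiable.

UNSATISFIABLE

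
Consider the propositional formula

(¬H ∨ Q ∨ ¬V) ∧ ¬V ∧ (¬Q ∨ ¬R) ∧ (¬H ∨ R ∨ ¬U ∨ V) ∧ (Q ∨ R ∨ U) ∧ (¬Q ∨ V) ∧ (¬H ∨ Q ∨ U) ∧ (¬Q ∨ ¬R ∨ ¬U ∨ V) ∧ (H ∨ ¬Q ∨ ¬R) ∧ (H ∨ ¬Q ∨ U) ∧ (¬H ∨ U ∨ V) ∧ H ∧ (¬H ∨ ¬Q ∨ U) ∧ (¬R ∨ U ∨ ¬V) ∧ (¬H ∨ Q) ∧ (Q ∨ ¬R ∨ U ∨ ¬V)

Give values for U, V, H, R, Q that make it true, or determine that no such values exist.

Unsatisfiable — no assignment works.

Case V = True:
  Clause (¬V) is falsified — contradiction.
Case V = False:
  (¬Q ∨ V) forces Q = False.
  (H) forces H = True.
  Clause (¬H ∨ Q) is falsified — contradiction.
Both cases fail, so the formula is unsatisfiable.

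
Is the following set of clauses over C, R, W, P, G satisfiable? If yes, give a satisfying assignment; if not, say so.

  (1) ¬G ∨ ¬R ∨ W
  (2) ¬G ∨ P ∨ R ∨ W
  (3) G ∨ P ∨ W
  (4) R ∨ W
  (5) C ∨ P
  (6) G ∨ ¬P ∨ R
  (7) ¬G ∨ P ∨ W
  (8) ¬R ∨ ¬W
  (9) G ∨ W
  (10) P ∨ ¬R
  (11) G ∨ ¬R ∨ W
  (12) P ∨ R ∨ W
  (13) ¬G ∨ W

C: True, R: False, W: True, P: True, G: True

Set C = True.
Try R = True:
  (¬R ∨ ¬W) forces W = False.
  (¬G ∨ ¬R ∨ W) forces G = False.
  clause (G ∨ W) is falsified — backtrack.
So R = False.
  then (R ∨ W) forces W = True.
Set P = True.
  then (G ∨ ¬P ∨ R) forces G = True.
All clauses satisfied.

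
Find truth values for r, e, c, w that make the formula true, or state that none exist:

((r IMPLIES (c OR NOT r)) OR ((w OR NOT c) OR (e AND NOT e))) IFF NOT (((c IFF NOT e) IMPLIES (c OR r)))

r: False, e: True, c: False, w: True

  ((r IMPLIES (c OR NOT r)) OR ((w OR NOT c) OR (e AND NOT e))) IFF NOT (((c IFF NOT e) IMPLIES (c OR r))) = True
    (r IMPLIES (c OR NOT r)) OR ((w OR NOT c) OR (e AND NOT e)) = True
      r IMPLIES (c OR NOT r) = True
        c OR NOT r = True
          NOT r = True
      (w OR NOT c) OR (e AND NOT e) = True
        w OR NOT c = True
          NOT c = True
        e AND NOT e = False
          NOT e = False
    NOT (((c IFF NOT e) IMPLIES (c OR r))) = True
      (c IFF NOT e) IMPLIES (c OR r) = False
        c IFF NOT e = True
          NOT e = False
        c OR r = False
The formula evaluates to True.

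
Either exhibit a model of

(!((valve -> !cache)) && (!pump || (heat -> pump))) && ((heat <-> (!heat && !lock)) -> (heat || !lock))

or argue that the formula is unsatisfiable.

cache=T, valve=T, pump=F, lock=T, heat=T

  !((valve -> !cache)) && (!pump || (heat -> pump)) = True
    !((valve -> !cache)) = True
      valve -> !cache = False
        !cache = False
    !pump || (heat -> pump) = True
      !pump = True
      heat -> pump = False
  (heat <-> (!heat && !lock)) -> (heat || !lock) = True
    heat <-> (!heat && !lock) = False
      !heat && !lock = False
        !heat = False
        !lock = False
    heat || !lock = True
      !lock = False
Both conjuncts True, so the formula holds.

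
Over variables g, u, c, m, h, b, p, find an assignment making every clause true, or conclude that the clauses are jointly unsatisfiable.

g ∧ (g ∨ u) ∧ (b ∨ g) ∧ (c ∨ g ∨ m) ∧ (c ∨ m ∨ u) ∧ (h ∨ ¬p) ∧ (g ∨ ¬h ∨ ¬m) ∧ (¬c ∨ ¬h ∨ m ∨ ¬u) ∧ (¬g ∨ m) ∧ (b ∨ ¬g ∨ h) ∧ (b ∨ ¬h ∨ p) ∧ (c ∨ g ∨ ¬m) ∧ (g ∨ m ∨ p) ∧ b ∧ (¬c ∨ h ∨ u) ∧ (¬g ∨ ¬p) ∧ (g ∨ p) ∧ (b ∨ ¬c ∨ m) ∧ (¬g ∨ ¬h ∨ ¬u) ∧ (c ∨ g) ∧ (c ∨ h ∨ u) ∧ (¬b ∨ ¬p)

g=T, u=T, c=T, m=T, h=F, b=T, p=F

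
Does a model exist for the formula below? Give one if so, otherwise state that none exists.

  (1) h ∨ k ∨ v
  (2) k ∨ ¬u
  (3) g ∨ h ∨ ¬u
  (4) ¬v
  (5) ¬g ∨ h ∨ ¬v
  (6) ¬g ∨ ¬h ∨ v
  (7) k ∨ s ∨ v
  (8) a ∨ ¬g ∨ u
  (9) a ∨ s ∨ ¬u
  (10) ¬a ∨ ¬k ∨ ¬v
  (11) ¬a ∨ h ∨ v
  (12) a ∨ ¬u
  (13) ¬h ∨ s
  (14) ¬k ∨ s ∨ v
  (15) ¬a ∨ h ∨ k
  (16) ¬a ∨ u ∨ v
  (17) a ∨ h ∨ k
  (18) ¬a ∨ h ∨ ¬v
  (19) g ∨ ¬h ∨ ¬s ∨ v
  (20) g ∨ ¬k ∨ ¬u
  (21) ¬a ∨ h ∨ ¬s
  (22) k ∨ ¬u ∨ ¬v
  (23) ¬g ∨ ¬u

Unit clause (¬v) forces v = False.
Set a = False.
  then (a ∨ ¬u) forces u = False.
  then (a ∨ ¬g ∨ u) forces g = False.
Try k = False:
  (h ∨ k ∨ v) forces h = True.
  (k ∨ s ∨ v) forces s = True.
  clause (g ∨ ¬h ∨ ¬s ∨ v) is falsified — backtrack.
So k = True.
  then (¬k ∨ s ∨ v) forces s = True.
  then (g ∨ ¬h ∨ ¬s ∨ v) forces h = False.
All clauses satisfied.

a = False, k = True, s = True, g = False, u = False, h = False, v = False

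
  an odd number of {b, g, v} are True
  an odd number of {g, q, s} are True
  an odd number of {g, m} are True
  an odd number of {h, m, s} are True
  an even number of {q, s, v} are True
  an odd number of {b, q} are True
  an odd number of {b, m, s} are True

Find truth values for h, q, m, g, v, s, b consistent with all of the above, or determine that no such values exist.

h = False, q = True, m = False, g = True, v = False, s = True, b = False

{b, g, v}: 1 true → odd ✓
{g, q, s}: 3 true → odd ✓
{g, m}: 1 true → odd ✓
{h, m, s}: 1 true → odd ✓
{q, s, v}: 2 true → even ✓
{b, q}: 1 true → odd ✓
{b, m, s}: 1 true → odd ✓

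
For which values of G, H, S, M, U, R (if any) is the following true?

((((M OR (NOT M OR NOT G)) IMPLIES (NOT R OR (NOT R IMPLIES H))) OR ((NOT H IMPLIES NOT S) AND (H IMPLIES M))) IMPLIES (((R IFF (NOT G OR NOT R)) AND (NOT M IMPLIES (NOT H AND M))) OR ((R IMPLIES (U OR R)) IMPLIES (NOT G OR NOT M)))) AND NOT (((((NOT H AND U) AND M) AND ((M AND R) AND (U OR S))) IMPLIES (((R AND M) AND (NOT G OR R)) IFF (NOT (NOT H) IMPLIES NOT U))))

The conjunct NOT (((((NOT H AND U) AND M) AND ((M AND R) AND (U OR S))) IMPLIES (((R AND M) AND (NOT G OR R)) IFF (NOT (NOT H) IMPLIES NOT U)))) is unsatisfiable on its own:
  H = True: this becomes NOT ((False IMPLIES (((R AND M) AND (NOT G OR R)) IFF NOT U))) = False.
  H = False: simplifies to NOT ((((U AND M) AND ((M AND R) AND (U OR S))) IMPLIES ((R AND M) AND (NOT G OR R)))).
    R = True: simplifies to NOT ((((U AND M) AND (M AND (U OR S))) IMPLIES M)).
      M = True: this becomes NOT (((U AND (U OR S)) IMPLIES True)) = False.
      M = False: this becomes NOT ((False IMPLIES False)) = False.
    R = False: this becomes NOT ((False IMPLIES False)) = False.
So the whole conjunction is unsatisfiable.

Unsatisfiable — no assignment works.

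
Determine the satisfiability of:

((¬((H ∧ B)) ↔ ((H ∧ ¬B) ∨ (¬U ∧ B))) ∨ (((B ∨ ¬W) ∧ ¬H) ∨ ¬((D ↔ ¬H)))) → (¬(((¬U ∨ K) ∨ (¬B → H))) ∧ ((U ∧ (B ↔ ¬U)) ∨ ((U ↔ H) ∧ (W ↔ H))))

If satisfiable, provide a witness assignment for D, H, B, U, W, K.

D = False, H = True, B = True, U = False, W = True, K = True

  ((¬((H ∧ B)) ↔ ((H ∧ ¬B) ∨ (¬U ∧ B))) ∨ (((B ∨ ¬W) ∧ ¬H) ∨ ¬((D ↔ ¬H)))) → (¬(((¬U ∨ K) ∨ (¬B → H))) ∧ ((U ∧ (B ↔ ¬U)) ∨ ((U ↔ H) ∧ (W ↔ H)))) = True
    (¬((H ∧ B)) ↔ ((H ∧ ¬B) ∨ (¬U ∧ B))) ∨ (((B ∨ ¬W) ∧ ¬H) ∨ ¬((D ↔ ¬H))) = False
      ¬((H ∧ B)) ↔ ((H ∧ ¬B) ∨ (¬U ∧ B)) = False
        ¬((H ∧ B)) = False
          H ∧ B = True
        (H ∧ ¬B) ∨ (¬U ∧ B) = True
          H ∧ ¬B = False
            ¬B = False
          ¬U ∧ B = True
            ¬U = True
      ((B ∨ ¬W) ∧ ¬H) ∨ ¬((D ↔ ¬H)) = False
        (B ∨ ¬W) ∧ ¬H = False
          B ∨ ¬W = True
            ¬W = False
          ¬H = False
        ¬((D ↔ ¬H)) = False
          D ↔ ¬H = True
            ¬H = False
    ¬(((¬U ∨ K) ∨ (¬B → H))) ∧ ((U ∧ (B ↔ ¬U)) ∨ ((U ↔ H) ∧ (W ↔ H))) = False
      ¬(((¬U ∨ K) ∨ (¬B → H))) = False
        (¬U ∨ K) ∨ (¬B → H) = True
          ¬U ∨ K = True
            ¬U = True
          ¬B → H = True
            ¬B = False
      (U ∧ (B ↔ ¬U)) ∨ ((U ↔ H) ∧ (W ↔ H)) = False
        U ∧ (B ↔ ¬U) = False
          B ↔ ¬U = True
            ¬U = True
        (U ↔ H) ∧ (W ↔ H) = False
          U ↔ H = False
          W ↔ H = True
The formula evaluates to True.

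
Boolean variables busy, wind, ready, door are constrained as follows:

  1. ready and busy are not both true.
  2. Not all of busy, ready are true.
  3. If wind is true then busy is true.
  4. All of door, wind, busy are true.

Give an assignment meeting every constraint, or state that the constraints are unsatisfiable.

busy=T, wind=T, ready=F, door=T

  (1) ready=F, busy=T — not both ✓
  (2) {busy, ready}: 1/2 true — not all ✓
  (3) wind=T ⇒ busy: T ✓
  (4) {door, wind, busy}: all 3 true ✓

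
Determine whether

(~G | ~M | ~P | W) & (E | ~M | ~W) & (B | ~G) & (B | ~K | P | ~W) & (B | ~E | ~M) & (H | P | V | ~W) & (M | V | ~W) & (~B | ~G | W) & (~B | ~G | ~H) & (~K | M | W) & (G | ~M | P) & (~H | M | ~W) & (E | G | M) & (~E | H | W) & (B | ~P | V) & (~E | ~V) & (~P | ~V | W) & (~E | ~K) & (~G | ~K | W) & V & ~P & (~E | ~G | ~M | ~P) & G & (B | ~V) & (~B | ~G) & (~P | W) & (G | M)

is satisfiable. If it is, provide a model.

Case G = True:
  (B | ~G) forces B = True.
  Clause (~B | ~G) is falsified — contradiction.
Case G = False:
  Clause (G) is falsified — contradiction.
Both cases fail, so the formula is unsatisfiable.

No satisfying assignment exists.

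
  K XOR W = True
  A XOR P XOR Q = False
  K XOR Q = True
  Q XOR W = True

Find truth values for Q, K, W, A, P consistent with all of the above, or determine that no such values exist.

The formula is unsatisfiable.

Adding constraints 1, 3, 4 mod 2: every variable appears an even number of times on the left, so the left side is 0.
But the right sides sum to 1 (mod 2). 0 ≠ 1 — the system is inconsistent.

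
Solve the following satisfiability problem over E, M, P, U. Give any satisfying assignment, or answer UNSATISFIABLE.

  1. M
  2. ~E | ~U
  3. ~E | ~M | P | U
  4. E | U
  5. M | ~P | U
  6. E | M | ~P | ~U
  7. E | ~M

E = True, M = True, P = True, U = False

Unit clause (M) forces M = True.
In (E | ~M) only E is left, so E = True.
In (~E | ~U) only ~U is left, so U = False.
In (~E | ~M | P | U) only P is left, so P = True.
Check each clause:
  (M): M holds.
  (~E | ~U): ~U holds.
  (~E | ~M | P | U): P holds.
  (E | U): E holds.
  (M | ~P | U): M holds.
  (E | M | ~P | ~U): E holds.
  (E | ~M): E holds.
All clauses satisfied.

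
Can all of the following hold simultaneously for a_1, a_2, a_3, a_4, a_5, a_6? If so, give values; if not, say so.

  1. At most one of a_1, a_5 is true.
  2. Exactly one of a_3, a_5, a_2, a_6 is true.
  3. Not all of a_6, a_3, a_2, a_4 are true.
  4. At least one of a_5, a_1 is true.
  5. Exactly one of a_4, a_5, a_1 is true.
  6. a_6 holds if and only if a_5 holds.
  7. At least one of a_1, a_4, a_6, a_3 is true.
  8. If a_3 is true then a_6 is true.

a_1 = True, a_2 = True, a_3 = False, a_4 = False, a_5 = False, a_6 = False

  (1) {a_1, a_5}: 1 true — at most one ✓
  (2) {a_3, a_5, a_2, a_6}: 1 true — exactly one ✓
  (3) {a_6, a_3, a_2, a_4}: 1/4 true — not all ✓
  (4) {a_5, a_1}: 1 true — at least one ✓
  (5) {a_4, a_5, a_1}: 1 true — exactly one ✓
  (6) a_6=F, a_5=F — same ✓
  (7) {a_1, a_4, a_6, a_3}: 1 true — at least one ✓
  (8) a_3=F ⇒ a_6: vacuous ✓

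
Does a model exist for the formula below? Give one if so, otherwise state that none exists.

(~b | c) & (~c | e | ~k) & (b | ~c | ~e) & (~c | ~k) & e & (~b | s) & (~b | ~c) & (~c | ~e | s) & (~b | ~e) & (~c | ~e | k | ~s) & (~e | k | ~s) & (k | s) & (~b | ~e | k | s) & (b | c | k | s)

Unit clause (e) forces e = True.
In (~b | ~e) only ~b is left, so b = False.
In (b | ~c | ~e) only ~c is left, so c = False.
Set s = True.
  then (~e | k | ~s) forces k = True.
All clauses satisfied.

c = False, b = False, s = True, e = True, k = True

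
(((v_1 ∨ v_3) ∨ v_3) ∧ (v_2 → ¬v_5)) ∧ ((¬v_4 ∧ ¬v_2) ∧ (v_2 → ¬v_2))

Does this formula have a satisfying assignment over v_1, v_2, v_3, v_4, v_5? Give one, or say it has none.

v_1 = True, v_2 = False, v_3 = False, v_4 = False, v_5 = False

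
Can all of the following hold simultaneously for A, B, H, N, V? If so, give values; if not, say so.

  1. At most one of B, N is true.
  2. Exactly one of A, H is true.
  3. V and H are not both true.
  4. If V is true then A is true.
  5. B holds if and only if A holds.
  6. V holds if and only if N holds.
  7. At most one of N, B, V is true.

A = True; B = True; H = False; N = False; V = False

  (1) {B, N}: 1 true — at most one ✓
  (2) {A, H}: 1 true — exactly one ✓
  (3) V=F, H=F — not both ✓
  (4) V=F ⇒ A: vacuous ✓
  (5) B=T, A=T — same ✓
  (6) V=F, N=F — same ✓
  (7) {N, B, V}: 1 true — at most one ✓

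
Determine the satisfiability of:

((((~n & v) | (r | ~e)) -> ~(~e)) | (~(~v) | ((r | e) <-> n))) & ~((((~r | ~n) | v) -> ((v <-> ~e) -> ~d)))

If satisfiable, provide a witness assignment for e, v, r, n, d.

e: True; v: False; r: True; n: False; d: True

  (((~n & v) | (r | ~e)) -> ~(~e)) | (~(~v) | ((r | e) <-> n)) = True
    ((~n & v) | (r | ~e)) -> ~(~e) = True
      (~n & v) | (r | ~e) = True
        ~n & v = False
          ~n = True
        r | ~e = True
          ~e = False
      ~(~e) = True
        ~e = False
    ~(~v) | ((r | e) <-> n) = False
      ~(~v) = False
        ~v = True
      (r | e) <-> n = False
        r | e = True
  ~((((~r | ~n) | v) -> ((v <-> ~e) -> ~d))) = True
    ((~r | ~n) | v) -> ((v <-> ~e) -> ~d) = False
      (~r | ~n) | v = True
        ~r | ~n = True
          ~r = False
          ~n = True
      (v <-> ~e) -> ~d = False
        v <-> ~e = True
          ~e = False
        ~d = False
Both conjuncts True, so the formula holds.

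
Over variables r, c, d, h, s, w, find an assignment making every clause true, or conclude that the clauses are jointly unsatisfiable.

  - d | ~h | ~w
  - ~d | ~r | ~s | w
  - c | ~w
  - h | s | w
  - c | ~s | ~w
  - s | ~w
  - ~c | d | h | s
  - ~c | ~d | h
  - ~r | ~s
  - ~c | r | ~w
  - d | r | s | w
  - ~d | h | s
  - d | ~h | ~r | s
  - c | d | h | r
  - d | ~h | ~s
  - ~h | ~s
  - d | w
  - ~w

r = True, c = True, d = True, h = True, s = False, w = False

Unit clause (~w) forces w = False.
In (d | w) only d is left, so d = True.
Set r = True.
  then (~d | ~r | ~s | w) forces s = False.
  then (h | s | w) forces h = True.
Set c = True.
All clauses satisfied.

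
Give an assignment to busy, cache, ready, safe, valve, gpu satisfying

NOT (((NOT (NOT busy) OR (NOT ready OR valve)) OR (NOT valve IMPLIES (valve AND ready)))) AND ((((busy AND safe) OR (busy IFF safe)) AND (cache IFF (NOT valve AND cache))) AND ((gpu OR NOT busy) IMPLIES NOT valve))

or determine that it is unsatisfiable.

busy = False, cache = False, ready = True, safe = False, valve = False, gpu = True

  NOT (((NOT (NOT busy) OR (NOT ready OR valve)) OR (NOT valve IMPLIES (valve AND ready)))) = True
    (NOT (NOT busy) OR (NOT ready OR valve)) OR (NOT valve IMPLIES (valve AND ready)) = False
      NOT (NOT busy) OR (NOT ready OR valve) = False
        NOT (NOT busy) = False
          NOT busy = True
        NOT ready OR valve = False
          NOT ready = False
      NOT valve IMPLIES (valve AND ready) = False
        NOT valve = True
        valve AND ready = False
  (((busy AND safe) OR (busy IFF safe)) AND (cache IFF (NOT valve AND cache))) AND ((gpu OR NOT busy) IMPLIES NOT valve) = True
    ((busy AND safe) OR (busy IFF safe)) AND (cache IFF (NOT valve AND cache)) = True
      (busy AND safe) OR (busy IFF safe) = True
        busy AND safe = False
        busy IFF safe = True
      cache IFF (NOT valve AND cache) = True
        NOT valve AND cache = False
          NOT valve = True
    (gpu OR NOT busy) IMPLIES NOT valve = True
      gpu OR NOT busy = True
        NOT busy = True
      NOT valve = True
Both conjuncts True, so the formula holds.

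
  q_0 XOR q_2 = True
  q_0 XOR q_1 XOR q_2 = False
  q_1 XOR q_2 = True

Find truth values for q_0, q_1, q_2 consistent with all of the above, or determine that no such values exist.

q_0=T; q_1=T; q_2=F

q_0 XOR q_2 = T XOR F = True ✓
q_0 XOR q_1 XOR q_2 = T XOR T XOR F = False ✓
q_1 XOR q_2 = T XOR F = True ✓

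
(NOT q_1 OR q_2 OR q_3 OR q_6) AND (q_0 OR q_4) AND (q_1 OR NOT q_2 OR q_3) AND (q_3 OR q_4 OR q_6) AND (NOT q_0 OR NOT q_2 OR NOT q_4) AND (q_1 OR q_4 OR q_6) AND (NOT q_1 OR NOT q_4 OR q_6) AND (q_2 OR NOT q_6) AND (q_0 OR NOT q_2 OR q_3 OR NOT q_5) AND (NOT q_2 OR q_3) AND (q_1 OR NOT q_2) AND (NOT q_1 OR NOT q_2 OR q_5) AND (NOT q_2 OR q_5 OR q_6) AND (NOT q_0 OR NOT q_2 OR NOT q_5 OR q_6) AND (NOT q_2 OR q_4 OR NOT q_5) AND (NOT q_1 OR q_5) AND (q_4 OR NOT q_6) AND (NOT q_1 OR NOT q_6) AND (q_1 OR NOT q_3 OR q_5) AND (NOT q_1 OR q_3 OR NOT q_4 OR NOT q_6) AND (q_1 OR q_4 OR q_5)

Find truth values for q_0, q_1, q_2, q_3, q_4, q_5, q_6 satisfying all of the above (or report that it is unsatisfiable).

q_0 = True; q_1 = True; q_2 = False; q_3 = True; q_4 = False; q_5 = True; q_6 = False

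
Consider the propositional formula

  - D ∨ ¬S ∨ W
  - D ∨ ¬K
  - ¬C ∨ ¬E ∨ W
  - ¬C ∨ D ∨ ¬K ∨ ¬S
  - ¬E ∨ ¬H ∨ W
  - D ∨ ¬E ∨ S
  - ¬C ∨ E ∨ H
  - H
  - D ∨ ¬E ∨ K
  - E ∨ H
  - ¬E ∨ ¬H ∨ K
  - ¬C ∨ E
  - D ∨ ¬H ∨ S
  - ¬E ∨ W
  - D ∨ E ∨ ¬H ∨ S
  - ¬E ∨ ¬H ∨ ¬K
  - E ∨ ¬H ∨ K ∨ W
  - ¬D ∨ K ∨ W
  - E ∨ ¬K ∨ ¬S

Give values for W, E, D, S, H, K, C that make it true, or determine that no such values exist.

W=T; E=F; D=F; S=T; H=T; K=F; C=F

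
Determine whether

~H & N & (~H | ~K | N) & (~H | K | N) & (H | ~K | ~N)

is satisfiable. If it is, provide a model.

N: True, H: False, K: False

Unit clause (~H) forces H = False.
Unit clause (N) forces N = True.
In (H | ~K | ~N) only ~K is left, so K = False.
Check each clause:
  (~H): ~H holds.
  (N): N holds.
  (~H | ~K | N): ~H holds.
  (~H | K | N): ~H holds.
  (H | ~K | ~N): ~K holds.
All clauses satisfied.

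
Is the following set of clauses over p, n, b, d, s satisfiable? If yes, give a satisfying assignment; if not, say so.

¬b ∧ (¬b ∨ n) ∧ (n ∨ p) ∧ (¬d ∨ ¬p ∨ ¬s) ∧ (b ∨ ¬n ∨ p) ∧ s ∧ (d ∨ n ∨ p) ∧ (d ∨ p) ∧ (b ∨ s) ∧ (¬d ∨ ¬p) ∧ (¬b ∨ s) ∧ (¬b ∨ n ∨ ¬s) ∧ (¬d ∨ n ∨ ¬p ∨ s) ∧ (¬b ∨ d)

p = True, n = False, b = False, d = False, s = True

Unit clause (¬b) forces b = False.
Unit clause (s) forces s = True.
Try p = False:
  (n ∨ p) forces n = True.
  clause (b ∨ ¬n ∨ p) is falsified — backtrack.
So p = True.
  then (¬d ∨ ¬p ∨ ¬s) forces d = False.
Set n = False.
All clauses satisfied.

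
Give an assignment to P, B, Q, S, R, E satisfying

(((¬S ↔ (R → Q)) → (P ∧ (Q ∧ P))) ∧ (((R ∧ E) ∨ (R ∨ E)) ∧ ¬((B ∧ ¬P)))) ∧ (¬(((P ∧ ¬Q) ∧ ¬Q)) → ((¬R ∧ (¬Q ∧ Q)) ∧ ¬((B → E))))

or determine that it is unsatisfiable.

P=T, B=T, Q=F, S=T, R=F, E=T

  ((¬S ↔ (R → Q)) → (P ∧ (Q ∧ P))) ∧ (((R ∧ E) ∨ (R ∨ E)) ∧ ¬((B ∧ ¬P))) = True
    (¬S ↔ (R → Q)) → (P ∧ (Q ∧ P)) = True
      ¬S ↔ (R → Q) = False
        ¬S = False
        R → Q = True
      P ∧ (Q ∧ P) = False
        Q ∧ P = False
    ((R ∧ E) ∨ (R ∨ E)) ∧ ¬((B ∧ ¬P)) = True
      (R ∧ E) ∨ (R ∨ E) = True
        R ∧ E = False
        R ∨ E = True
      ¬((B ∧ ¬P)) = True
        B ∧ ¬P = False
          ¬P = False
  ¬(((P ∧ ¬Q) ∧ ¬Q)) → ((¬R ∧ (¬Q ∧ Q)) ∧ ¬((B → E))) = True
    ¬(((P ∧ ¬Q) ∧ ¬Q)) = False
      (P ∧ ¬Q) ∧ ¬Q = True
        P ∧ ¬Q = True
          ¬Q = True
        ¬Q = True
    (¬R ∧ (¬Q ∧ Q)) ∧ ¬((B → E)) = False
      ¬R ∧ (¬Q ∧ Q) = False
        ¬R = True
        ¬Q ∧ Q = False
          ¬Q = True
      ¬((B → E)) = False
        B → E = True
Both conjuncts True, so the formula holds.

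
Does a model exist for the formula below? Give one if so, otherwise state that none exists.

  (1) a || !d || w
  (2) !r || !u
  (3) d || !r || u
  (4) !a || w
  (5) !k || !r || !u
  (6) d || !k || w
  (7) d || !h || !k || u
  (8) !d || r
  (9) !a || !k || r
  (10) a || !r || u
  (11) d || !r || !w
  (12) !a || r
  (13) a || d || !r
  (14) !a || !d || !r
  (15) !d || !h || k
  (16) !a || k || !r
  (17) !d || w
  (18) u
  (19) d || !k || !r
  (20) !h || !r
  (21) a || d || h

Unit clause (u) forces u = True.
In (!r || !u) only !r is left, so r = False.
In (!d || r) only !d is left, so d = False.
In (!a || r) only !a is left, so a = False.
In (a || d || h) only h is left, so h = True.
Set k = False.
Set w = True.
All clauses satisfied.

a: False, d: False, h: True, k: False, w: True, r: False, u: True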